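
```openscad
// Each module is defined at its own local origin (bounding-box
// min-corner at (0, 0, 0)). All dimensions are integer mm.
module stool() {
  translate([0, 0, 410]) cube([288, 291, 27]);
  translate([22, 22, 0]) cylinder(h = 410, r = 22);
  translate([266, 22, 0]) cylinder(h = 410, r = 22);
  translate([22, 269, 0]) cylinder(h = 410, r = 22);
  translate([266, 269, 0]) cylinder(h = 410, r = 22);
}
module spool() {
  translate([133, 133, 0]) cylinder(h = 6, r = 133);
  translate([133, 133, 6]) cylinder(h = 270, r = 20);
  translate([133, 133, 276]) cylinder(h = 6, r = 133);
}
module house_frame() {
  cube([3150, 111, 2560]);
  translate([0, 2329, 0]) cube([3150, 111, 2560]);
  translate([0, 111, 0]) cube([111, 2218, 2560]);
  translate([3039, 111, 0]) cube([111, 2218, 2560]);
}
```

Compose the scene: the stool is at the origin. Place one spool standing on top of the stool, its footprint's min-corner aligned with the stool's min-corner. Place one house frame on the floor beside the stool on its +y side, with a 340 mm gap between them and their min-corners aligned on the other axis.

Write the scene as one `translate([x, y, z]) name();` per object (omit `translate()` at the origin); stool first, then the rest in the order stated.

stool();
translate([0, 0, 437]) spool();
translate([0, 631, 0]) house_frame();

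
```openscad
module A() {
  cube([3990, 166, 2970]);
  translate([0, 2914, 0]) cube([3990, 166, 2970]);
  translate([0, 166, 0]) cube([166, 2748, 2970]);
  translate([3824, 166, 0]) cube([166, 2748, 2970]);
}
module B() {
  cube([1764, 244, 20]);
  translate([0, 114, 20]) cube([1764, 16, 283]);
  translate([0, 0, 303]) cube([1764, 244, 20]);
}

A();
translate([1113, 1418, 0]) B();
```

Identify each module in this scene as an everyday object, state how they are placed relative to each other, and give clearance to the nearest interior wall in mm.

A is a house frame. B is an I-beam. The I-beam sits inside the house frame, centred. The clearance to the nearest interior wall is 947 mm.

Clearances: x = 947, y = 1252; minimum 947 mm.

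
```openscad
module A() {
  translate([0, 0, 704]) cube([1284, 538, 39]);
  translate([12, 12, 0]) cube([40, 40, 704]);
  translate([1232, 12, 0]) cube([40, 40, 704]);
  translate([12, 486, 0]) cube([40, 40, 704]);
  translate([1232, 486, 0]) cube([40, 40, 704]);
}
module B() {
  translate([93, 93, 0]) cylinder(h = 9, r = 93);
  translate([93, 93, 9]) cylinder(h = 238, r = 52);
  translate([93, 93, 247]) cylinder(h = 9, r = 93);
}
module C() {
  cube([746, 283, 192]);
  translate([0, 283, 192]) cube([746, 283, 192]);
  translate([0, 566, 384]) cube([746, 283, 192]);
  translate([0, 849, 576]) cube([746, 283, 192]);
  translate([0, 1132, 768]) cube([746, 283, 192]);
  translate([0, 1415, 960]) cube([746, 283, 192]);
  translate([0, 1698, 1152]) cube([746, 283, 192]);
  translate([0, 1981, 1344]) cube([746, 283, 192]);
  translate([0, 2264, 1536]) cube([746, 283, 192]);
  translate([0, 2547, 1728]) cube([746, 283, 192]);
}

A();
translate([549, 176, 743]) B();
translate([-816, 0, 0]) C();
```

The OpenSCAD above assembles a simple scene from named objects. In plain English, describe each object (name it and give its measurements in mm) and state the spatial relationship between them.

A is a table with a 1284×538 mm rectangular top, 39 mm thick, top surface at z = 743 mm, supported by four 40×40 mm square legs, each inset 12 mm from the nearest pair of top edges, running from the floor.

B is a spool: two coaxial disc flanges of radius 93 mm and thickness 9 mm, joined by a core cylinder of radius 52 mm and height 238 mm. The lower flange rests on z = 0 and the three cylinders share a vertical axis.

C is a run of 10 identical solid stair steps. Each tread is 746×283 mm and each step block is 192 mm high. Step 1 rests on the floor; step k is offset from step 1 by (k−1)×283 mm in y and (k−1)×192 mm in z.

The spool is on top of the table, centred. The staircase is on the floor beside the table on its −x side.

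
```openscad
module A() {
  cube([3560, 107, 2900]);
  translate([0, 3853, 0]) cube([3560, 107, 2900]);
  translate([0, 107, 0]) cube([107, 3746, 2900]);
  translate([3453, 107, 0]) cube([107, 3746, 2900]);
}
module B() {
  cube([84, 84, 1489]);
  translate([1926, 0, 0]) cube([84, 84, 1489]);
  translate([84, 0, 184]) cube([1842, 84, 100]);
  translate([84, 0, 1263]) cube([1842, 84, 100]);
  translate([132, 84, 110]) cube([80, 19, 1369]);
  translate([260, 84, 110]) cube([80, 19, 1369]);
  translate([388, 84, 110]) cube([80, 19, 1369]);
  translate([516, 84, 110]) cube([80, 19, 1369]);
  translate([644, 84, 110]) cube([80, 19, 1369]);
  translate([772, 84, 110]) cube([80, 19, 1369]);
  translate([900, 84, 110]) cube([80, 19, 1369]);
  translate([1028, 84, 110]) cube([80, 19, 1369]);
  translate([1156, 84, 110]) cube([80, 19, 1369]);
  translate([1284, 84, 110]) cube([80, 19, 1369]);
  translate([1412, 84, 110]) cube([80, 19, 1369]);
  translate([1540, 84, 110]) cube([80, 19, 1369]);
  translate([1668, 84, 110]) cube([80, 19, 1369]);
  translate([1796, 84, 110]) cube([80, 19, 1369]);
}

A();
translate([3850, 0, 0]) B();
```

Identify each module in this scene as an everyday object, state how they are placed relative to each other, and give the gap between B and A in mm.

A is a house frame. B is a fence section. The fence section is on the floor beside the house frame on its +x side. The gap between the fence section and the house frame is 290 mm.

The fence section's nearest face is 290 mm from the house frame's +x face.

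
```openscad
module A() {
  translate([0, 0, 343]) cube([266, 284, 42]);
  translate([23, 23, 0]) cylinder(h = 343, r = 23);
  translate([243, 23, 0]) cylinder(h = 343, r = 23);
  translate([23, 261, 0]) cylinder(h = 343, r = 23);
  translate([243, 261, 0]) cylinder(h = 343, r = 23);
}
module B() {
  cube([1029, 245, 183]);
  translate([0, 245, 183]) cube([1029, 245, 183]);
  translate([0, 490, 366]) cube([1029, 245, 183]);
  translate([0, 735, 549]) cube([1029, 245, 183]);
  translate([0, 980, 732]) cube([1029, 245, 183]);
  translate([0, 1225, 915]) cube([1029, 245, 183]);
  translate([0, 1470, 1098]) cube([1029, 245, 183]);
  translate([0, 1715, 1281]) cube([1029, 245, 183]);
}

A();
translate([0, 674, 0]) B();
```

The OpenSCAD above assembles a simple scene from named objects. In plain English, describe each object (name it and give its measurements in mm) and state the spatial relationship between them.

A is a four-legged stool. The seat is a 266×284×42 mm slab whose top surface is at z = 385 mm; four round legs, each 46 mm in diameter, run from the floor (z = 0) to the underside of the seat, each leg's axis is inset half a diameter from the nearest pair of seat edges (so the leg's bounding box is flush with the corner).

B is a straight staircase of 8 solid steps. Each step is 1029 mm wide (x), 245 mm deep (y, the going) and 183 mm tall (the rise). The first step rests on the floor; each subsequent step sits one going further in +y and one rise higher in +z, directly behind and above the previous step with no overlap.

The staircase is on the floor beside the stool on its +y side.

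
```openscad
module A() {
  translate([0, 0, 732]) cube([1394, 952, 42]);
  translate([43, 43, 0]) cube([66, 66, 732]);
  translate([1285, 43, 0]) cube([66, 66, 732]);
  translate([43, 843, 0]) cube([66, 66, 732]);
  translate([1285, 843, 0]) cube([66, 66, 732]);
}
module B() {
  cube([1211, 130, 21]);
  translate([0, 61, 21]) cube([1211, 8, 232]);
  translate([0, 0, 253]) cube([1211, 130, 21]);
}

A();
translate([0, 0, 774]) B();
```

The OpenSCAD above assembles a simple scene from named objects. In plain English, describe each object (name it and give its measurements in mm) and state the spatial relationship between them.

A is a table with a 1394×952 mm rectangular top, 42 mm thick, top surface at z = 774 mm, supported by four 66×66 mm square legs, each inset 43 mm from the nearest pair of top edges, running from the floor.

B is an I-beam lying along x, 1211 mm long. Overall section height 274 mm. Two flanges 130 mm wide (y) and 21 mm thick, one on the floor and one at the top; a web 8 mm thick runs between them, centred on the flange width.

The I-beam is on top of the table.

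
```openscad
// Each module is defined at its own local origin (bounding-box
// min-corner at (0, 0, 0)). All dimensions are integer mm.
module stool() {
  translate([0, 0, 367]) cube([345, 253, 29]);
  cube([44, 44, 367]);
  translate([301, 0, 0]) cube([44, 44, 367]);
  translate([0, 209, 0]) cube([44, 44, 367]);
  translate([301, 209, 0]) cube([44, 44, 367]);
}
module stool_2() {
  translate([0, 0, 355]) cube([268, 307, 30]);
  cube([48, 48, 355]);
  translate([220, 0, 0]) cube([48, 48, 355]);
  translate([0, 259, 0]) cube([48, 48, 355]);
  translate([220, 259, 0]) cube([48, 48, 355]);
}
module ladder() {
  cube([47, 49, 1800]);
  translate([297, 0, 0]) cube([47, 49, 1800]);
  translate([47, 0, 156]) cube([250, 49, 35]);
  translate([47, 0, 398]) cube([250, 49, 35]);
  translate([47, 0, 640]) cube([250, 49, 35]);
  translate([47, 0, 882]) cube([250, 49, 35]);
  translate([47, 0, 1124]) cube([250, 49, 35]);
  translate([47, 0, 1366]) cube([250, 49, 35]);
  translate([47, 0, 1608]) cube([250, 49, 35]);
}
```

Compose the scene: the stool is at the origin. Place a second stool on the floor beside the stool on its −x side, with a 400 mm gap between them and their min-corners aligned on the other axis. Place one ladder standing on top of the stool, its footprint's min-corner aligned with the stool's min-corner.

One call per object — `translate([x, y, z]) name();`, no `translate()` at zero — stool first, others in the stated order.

stool();
translate([-668, 0, 0]) stool_2();
translate([0, 0, 396]) ladder();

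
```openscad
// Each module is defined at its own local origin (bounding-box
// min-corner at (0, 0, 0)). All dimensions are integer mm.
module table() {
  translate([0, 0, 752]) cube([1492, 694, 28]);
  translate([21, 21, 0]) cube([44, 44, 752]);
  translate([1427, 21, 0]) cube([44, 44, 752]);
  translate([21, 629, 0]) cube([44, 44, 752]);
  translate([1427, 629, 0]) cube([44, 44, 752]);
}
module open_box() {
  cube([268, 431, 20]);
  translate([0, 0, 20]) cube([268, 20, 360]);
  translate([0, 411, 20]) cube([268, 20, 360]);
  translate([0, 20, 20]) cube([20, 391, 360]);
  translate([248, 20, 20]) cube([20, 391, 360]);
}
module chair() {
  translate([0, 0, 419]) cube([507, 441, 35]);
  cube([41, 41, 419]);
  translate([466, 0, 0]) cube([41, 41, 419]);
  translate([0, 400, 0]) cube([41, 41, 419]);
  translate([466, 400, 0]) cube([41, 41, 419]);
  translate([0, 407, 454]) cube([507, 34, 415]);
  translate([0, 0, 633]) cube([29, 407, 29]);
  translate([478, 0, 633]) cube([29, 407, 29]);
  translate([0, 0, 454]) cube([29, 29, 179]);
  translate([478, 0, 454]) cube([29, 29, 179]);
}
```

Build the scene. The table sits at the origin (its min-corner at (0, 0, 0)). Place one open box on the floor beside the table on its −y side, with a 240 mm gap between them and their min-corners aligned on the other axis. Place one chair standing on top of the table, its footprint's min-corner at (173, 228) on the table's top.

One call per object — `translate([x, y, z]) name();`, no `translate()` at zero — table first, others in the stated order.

table();
translate([0, -671, 0]) open_box();
translate([173, 228, 780]) chair();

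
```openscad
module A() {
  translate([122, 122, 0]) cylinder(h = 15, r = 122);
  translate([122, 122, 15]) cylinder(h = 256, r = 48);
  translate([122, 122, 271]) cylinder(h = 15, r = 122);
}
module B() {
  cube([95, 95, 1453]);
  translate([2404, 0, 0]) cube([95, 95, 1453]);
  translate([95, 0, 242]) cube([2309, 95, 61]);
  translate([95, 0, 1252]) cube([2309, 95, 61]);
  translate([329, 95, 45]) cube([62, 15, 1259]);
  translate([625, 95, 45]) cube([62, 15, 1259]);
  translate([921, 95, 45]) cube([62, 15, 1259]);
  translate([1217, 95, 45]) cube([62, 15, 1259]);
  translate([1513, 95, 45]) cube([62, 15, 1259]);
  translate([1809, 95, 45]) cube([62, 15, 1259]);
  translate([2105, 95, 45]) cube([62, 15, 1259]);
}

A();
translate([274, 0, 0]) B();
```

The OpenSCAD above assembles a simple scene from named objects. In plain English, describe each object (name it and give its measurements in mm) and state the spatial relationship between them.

A is a spool: two coaxial disc flanges of radius 122 mm and thickness 15 mm, joined by a core cylinder of radius 48 mm and height 256 mm. The lower flange rests on z = 0 and the three cylinders share a vertical axis.

B is a fence section. Two 95×95 mm posts, 1453 mm tall, stand on the floor with a clear span of 2309 mm between their inner faces. Two horizontal rails of 95×61 mm section span the gap between the posts with their undersides at z = 242 mm and z = 1252 mm, flush with the posts' −y face. 7 pickets, each 62 mm wide, 15 mm thick and 1259 mm tall, are fixed to the +y face of the rails with their bottoms at z = 45 mm, evenly spaced across the span with equal gaps (rounded down to the nearest mm) at the −x end and between each pair — any rounding remainder accumulates at the +x end.

The fence section is on the floor beside the spool on its +x side.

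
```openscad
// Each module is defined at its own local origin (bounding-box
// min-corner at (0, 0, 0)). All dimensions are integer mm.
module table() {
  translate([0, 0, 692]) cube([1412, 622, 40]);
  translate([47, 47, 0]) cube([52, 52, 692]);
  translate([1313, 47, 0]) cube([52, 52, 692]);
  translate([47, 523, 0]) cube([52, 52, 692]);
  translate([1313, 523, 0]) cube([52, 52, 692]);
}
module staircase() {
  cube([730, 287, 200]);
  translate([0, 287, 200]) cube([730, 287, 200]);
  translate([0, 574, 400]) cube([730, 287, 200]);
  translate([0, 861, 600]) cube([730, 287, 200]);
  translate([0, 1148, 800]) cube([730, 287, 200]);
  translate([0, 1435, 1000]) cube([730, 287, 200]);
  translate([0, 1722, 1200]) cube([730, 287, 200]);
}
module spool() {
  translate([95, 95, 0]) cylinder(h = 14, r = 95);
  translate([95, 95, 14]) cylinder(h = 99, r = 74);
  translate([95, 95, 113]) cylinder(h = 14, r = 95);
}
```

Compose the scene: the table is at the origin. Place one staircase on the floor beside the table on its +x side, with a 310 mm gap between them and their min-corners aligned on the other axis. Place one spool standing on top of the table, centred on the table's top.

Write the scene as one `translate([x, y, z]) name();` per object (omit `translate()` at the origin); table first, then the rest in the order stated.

table();
translate([1722, 0, 0]) staircase();
translate([611, 216, 732]) spool();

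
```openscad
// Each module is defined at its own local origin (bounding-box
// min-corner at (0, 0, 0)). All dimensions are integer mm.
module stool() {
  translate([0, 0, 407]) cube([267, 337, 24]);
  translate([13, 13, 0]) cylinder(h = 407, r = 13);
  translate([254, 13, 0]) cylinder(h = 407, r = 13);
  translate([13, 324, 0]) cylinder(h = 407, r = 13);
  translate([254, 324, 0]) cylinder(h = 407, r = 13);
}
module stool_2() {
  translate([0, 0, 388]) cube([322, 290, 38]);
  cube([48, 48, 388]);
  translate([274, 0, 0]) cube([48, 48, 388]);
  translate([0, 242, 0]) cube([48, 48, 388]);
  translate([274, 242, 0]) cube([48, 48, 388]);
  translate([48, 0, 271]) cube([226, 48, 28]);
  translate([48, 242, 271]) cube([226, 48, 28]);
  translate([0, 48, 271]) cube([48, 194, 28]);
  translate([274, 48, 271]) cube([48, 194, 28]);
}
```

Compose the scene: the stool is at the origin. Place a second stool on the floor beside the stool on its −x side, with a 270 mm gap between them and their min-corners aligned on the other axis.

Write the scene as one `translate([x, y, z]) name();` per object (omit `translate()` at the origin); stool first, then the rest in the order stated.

stool();
translate([-592, 0, 0]) stool_2();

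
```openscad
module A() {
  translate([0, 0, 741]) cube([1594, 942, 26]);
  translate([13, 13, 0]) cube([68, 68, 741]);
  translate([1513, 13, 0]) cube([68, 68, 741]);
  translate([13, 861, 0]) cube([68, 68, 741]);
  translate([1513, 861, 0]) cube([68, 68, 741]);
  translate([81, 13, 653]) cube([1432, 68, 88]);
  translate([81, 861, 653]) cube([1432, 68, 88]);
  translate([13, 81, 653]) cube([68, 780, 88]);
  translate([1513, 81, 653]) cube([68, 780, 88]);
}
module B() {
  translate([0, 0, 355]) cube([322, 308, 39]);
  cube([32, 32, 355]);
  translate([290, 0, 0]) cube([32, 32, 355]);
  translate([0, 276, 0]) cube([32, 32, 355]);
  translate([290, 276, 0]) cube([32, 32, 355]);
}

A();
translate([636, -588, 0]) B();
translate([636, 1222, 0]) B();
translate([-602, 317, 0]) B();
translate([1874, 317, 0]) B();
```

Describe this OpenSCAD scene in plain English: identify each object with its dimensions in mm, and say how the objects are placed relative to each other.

A is a rectangular dining table. The top is 1594×942×26 mm with its upper surface at z = 767 mm. It stands on four 68×68 mm square legs, each inset 13 mm from the nearest pair of top edges, running from the floor to the underside of the top. Four apron rails, 68 mm thick and 88 mm tall, run between adjacent legs with their top edges flush with the underside of the top and their outer faces flush with the legs' outer faces.

B is a four-legged stool. The seat is 322×308 mm, 39 mm thick, top at z = 394 mm. It stands on four square legs, each 32×32 mm in cross-section, from z = 0 to the seat underside, each flush with a corner of the seat.

Four stools sit around the table at the −y, +y, −x, +x sides.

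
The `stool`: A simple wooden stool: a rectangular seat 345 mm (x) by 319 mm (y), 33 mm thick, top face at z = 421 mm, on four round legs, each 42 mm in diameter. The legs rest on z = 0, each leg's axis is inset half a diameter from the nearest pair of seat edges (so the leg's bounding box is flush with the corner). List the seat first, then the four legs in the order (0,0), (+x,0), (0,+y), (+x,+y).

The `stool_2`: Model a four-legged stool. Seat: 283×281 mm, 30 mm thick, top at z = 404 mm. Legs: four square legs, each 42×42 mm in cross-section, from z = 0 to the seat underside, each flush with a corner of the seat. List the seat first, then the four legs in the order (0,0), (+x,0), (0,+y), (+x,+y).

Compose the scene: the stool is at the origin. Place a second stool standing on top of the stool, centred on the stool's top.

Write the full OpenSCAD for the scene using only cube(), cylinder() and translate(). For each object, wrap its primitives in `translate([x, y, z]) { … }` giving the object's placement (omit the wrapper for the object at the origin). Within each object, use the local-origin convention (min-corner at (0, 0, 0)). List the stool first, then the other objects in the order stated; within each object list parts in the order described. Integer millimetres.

translate([0, 0, 388]) cube([345, 319, 33]);
translate([21, 21, 0]) cylinder(h = 388, r = 21);
translate([324, 21, 0]) cylinder(h = 388, r = 21);
translate([21, 298, 0]) cylinder(h = 388, r = 21);
translate([324, 298, 0]) cylinder(h = 388, r = 21);
translate([31, 19, 421]) {
  translate([0, 0, 374]) cube([283, 281, 30]);
  cube([42, 42, 374]);
  translate([241, 0, 0]) cube([42, 42, 374]);
  translate([0, 239, 0]) cube([42, 42, 374]);
  translate([241, 239, 0]) cube([42, 42, 374]);
}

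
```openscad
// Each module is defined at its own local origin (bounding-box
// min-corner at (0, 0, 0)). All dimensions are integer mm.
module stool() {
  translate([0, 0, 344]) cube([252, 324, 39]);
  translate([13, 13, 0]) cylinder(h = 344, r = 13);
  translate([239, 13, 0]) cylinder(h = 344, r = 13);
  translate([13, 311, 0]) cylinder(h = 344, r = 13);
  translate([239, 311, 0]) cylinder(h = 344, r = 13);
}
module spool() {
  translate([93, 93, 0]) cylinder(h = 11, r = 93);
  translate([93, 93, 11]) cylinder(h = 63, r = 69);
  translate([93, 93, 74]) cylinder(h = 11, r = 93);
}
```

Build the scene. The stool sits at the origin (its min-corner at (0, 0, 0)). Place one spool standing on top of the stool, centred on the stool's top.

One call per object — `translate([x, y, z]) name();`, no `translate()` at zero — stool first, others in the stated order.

stool();
translate([33, 69, 383]) spool();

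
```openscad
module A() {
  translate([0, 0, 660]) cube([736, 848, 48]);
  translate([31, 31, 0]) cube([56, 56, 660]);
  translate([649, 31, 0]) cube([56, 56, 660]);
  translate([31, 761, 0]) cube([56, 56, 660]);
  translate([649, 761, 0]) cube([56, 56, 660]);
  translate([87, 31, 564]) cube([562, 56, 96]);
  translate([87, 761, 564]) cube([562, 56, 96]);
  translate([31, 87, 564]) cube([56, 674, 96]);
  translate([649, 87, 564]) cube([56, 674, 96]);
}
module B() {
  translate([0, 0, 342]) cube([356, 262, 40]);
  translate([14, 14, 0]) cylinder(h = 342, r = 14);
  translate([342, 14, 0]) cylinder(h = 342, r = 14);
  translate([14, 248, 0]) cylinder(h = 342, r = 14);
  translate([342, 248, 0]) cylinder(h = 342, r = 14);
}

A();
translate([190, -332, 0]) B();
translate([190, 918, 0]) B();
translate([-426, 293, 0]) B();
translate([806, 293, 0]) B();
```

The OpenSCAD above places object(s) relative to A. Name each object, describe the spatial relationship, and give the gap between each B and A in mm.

Each stool's nearest face is 70 mm from the table's bounding box.

A is a table. B is a stool. Four stools sit around the table at the −y, +y, −x, +x sides. The gap between each stool and the table is 70 mm.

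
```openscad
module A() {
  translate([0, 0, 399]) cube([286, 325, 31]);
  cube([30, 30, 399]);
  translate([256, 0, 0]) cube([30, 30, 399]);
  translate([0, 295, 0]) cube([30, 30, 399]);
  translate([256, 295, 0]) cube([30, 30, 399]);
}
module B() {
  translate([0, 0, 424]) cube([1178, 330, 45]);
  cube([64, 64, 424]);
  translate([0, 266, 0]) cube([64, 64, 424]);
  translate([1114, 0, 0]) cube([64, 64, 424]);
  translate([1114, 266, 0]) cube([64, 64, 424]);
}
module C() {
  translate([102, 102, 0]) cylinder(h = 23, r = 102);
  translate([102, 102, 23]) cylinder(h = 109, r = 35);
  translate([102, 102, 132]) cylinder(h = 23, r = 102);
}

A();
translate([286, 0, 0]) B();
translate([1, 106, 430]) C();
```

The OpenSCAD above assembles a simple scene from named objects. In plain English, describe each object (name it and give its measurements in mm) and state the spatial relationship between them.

A is a simple wooden stool: a rectangular seat 286 mm (x) by 325 mm (y), 31 mm thick, top face at z = 430 mm, on four square legs, each 30×30 mm in cross-section. The legs rest on z = 0, each flush with a corner of the seat.

B is a long wooden bench with a 1178 mm (x) × 330 mm (y) seat, 45 mm thick, its top surface 469 mm above the floor. Four 64 mm square legs at the seat corners, flush with the edges, run from z = 0 to the seat underside.

C is a spool: two coaxial disc flanges of radius 102 mm and thickness 23 mm, joined by a core cylinder of radius 35 mm and height 109 mm. The lower flange rests on z = 0 and the three cylinders share a vertical axis.

The bench is against the stool's +x side, with their −y faces flush. The spool is on top of the stool.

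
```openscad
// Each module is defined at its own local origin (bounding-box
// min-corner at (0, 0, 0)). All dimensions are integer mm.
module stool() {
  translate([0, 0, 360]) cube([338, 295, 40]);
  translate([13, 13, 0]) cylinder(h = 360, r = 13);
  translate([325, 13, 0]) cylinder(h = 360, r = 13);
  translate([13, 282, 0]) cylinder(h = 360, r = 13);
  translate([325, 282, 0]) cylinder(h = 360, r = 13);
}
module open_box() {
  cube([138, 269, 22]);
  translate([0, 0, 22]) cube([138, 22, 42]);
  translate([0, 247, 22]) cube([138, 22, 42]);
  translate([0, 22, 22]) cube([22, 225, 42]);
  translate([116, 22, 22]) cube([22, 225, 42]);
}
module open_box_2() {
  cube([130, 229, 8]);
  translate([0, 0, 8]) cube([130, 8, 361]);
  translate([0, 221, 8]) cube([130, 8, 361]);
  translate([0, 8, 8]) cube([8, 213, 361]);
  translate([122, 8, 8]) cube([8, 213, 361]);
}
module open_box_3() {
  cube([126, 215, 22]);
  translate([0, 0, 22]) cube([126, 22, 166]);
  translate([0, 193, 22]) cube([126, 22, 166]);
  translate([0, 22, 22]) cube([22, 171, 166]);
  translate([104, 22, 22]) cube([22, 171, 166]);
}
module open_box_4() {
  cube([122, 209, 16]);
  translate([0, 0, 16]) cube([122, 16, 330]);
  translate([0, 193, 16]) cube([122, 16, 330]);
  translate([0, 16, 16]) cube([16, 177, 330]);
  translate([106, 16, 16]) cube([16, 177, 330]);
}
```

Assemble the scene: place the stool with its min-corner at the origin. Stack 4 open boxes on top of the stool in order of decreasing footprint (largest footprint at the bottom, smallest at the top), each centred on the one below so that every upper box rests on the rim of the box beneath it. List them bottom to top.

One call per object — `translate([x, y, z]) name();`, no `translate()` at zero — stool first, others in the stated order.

stool();
translate([100, 13, 400]) open_box();
translate([104, 33, 464]) open_box_2();
translate([106, 40, 833]) open_box_3();
translate([108, 43, 1021]) open_box_4();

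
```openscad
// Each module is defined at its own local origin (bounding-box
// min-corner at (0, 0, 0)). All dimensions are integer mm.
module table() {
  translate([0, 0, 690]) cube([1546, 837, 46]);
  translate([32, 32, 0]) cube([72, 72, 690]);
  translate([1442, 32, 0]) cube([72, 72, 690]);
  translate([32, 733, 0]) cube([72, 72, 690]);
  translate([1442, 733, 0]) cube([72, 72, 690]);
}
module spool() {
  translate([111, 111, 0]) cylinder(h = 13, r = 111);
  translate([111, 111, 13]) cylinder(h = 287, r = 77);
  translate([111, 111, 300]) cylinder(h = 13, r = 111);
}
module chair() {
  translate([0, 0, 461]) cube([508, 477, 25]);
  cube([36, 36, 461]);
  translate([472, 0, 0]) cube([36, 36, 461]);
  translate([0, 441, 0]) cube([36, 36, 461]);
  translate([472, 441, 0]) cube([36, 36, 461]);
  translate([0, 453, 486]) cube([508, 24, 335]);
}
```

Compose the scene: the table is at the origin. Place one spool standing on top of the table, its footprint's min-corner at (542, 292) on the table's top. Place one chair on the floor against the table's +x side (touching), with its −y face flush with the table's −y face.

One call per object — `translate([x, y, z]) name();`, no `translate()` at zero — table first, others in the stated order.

table();
translate([542, 292, 736]) spool();
translate([1546, 0, 0]) chair();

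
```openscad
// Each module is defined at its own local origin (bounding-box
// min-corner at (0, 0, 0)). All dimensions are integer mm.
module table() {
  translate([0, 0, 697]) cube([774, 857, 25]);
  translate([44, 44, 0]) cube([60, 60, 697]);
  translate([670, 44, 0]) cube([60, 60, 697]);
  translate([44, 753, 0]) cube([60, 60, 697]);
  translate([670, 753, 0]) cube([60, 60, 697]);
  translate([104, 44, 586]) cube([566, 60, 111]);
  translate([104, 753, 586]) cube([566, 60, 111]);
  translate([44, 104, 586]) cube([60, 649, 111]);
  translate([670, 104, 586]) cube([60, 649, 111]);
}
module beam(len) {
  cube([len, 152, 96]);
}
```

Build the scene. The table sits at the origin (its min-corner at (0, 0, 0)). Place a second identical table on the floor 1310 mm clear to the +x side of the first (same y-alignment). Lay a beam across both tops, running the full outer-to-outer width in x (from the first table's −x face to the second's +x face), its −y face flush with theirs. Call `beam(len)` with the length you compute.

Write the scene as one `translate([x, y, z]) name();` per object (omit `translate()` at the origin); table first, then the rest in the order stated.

table();
translate([2084, 0, 0]) table();
translate([0, 0, 722]) beam(2858);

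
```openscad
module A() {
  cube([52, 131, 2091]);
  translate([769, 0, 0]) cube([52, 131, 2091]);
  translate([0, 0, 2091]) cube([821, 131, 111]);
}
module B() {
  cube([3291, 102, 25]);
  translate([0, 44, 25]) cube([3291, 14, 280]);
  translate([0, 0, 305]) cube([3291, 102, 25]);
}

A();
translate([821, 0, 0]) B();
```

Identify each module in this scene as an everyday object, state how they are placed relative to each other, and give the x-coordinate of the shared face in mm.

A is a door frame. B is an I-beam. The I-beam is against the door frame's +x side, with their −y faces flush. The x-coordinate of the shared face is 821 mm.

The door frame's +x face and the I-beam's −x face are both at x = 821 mm.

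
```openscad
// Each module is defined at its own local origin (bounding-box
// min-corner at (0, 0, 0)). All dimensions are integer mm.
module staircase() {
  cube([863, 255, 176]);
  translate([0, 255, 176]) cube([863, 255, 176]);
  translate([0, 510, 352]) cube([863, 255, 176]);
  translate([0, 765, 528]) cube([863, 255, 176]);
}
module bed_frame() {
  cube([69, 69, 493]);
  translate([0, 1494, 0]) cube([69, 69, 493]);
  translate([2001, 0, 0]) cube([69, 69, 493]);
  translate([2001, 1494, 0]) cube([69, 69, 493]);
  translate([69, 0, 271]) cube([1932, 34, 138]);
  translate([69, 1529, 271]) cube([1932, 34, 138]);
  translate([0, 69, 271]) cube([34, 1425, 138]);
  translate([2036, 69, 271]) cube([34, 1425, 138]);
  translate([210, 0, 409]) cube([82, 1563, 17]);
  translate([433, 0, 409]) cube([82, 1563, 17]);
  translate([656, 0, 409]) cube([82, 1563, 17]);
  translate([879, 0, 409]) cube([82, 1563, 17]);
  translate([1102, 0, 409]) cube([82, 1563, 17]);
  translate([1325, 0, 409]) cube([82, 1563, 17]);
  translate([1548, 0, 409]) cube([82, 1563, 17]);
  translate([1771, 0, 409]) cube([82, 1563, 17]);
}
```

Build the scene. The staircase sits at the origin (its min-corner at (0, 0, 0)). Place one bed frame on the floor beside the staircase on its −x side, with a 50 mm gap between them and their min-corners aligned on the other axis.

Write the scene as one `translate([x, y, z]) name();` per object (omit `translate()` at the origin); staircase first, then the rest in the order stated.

staircase();
translate([-2120, 0, 0]) bed_frame();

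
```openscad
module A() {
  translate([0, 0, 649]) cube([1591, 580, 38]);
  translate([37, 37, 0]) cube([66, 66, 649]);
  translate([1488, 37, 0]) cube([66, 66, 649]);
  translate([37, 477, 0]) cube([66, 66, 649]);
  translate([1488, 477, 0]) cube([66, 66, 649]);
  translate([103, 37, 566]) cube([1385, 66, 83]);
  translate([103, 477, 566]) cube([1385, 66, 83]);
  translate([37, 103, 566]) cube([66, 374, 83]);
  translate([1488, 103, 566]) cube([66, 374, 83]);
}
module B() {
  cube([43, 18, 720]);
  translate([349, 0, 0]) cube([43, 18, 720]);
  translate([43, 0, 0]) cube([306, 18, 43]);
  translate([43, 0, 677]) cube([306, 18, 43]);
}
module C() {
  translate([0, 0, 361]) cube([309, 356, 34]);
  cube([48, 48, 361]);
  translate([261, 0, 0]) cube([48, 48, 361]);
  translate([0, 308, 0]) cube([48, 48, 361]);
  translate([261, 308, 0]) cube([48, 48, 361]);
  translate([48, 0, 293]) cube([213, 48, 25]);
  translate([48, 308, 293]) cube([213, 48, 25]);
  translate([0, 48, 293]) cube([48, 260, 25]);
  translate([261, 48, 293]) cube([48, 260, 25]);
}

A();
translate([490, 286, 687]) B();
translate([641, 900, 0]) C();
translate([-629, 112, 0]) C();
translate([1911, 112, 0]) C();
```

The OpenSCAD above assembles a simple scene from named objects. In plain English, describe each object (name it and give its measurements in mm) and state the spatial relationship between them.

A is a rectangular dining table. The top is 1591×580×38 mm with its upper surface at z = 687 mm. It stands on four 66×66 mm square legs, each inset 37 mm from the nearest pair of top edges, running from the floor to the underside of the top. Four apron rails, 66 mm thick and 83 mm tall, run between adjacent legs with their top edges flush with the underside of the top and their outer faces flush with the legs' outer faces.

B is a picture frame with a 306×634 mm rectangular opening (x by z) and a uniform 43 mm border on every side. Frame depth is 18 mm along y. It is built from two vertical stiles running the full outside height and two horizontal rails spanning the gap between the stiles.

C is a simple wooden stool: a rectangular seat 309 mm (x) by 356 mm (y), 34 mm thick, top face at z = 395 mm, on four square legs, each 48×48 mm in cross-section. The legs rest on z = 0, each flush with a corner of the seat. Four stretchers, 48 mm wide and 25 mm tall, connect adjacent legs with their undersides at z = 293 mm, each running between the inner faces of the legs it joins and aligned with the legs' outer faces on the other axis.

The picture frame is on top of the table. Three stools sit around the table at the +y, −x, +x sides.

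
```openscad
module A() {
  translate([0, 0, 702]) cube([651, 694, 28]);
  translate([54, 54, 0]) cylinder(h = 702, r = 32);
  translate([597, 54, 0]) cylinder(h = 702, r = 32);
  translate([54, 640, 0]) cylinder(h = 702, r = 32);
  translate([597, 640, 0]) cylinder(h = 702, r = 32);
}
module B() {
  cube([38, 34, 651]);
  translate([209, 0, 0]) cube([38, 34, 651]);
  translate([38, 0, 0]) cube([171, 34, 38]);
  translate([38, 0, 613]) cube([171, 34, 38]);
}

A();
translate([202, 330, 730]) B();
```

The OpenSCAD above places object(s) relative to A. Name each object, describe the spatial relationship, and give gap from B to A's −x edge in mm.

A is a table. B is a picture frame. The picture frame is on top of the table, centred. The gap from the picture frame to the table's −x edge is 202 mm.

The picture frame's min-x is at 202; the table's min-x is 0; gap = 202 mm.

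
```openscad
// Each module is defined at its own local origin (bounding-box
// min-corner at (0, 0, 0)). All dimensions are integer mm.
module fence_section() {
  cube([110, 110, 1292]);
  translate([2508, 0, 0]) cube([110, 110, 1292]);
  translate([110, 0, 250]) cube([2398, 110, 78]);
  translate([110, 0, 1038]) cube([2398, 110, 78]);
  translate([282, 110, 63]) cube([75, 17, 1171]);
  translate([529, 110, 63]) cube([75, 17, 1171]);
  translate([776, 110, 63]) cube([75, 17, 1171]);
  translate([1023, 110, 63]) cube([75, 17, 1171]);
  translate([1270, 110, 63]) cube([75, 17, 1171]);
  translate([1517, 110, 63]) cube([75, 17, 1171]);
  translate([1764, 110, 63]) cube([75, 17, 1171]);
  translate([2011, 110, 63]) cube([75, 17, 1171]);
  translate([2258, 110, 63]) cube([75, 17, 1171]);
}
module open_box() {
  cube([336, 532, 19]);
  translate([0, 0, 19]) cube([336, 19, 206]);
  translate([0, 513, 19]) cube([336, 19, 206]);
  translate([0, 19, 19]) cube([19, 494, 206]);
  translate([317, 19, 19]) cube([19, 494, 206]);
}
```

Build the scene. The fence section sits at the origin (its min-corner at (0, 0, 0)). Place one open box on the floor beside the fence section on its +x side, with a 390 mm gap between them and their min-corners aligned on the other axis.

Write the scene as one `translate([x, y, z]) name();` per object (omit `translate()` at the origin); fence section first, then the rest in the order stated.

fence_section();
translate([3008, 0, 0]) open_box();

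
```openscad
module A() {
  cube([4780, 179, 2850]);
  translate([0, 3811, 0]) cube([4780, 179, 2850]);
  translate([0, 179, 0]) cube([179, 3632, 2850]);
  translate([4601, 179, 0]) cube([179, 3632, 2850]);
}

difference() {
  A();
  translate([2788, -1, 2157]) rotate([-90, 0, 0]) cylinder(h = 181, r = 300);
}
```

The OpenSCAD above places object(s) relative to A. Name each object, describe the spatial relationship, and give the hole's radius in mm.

A is a house frame. The house frame has a circular hole through its front wall. The hole's radius is 300 mm.

The subtracted cylinder has r = 300 mm.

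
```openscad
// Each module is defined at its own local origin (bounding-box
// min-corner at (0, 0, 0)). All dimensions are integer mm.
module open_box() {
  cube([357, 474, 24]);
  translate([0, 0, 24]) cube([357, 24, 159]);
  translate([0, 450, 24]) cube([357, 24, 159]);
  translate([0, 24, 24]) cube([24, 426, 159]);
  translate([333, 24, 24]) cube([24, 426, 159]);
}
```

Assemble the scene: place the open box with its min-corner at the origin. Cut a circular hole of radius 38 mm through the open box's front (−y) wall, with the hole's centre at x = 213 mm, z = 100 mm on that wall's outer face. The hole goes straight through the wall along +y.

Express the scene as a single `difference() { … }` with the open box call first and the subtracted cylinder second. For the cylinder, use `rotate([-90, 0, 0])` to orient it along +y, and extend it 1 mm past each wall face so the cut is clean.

difference() {
  open_box();
  translate([213, -1, 100]) rotate([-90, 0, 0]) cylinder(h = 26, r = 38);
}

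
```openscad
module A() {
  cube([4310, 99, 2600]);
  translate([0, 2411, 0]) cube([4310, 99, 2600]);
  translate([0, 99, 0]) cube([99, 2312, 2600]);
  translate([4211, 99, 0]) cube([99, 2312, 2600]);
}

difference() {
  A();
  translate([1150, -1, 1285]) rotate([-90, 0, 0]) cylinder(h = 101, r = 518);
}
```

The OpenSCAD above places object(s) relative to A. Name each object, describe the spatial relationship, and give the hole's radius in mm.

The subtracted cylinder has r = 518 mm.

A is a house frame. The house frame has a circular hole through its front wall. The hole's radius is 518 mm.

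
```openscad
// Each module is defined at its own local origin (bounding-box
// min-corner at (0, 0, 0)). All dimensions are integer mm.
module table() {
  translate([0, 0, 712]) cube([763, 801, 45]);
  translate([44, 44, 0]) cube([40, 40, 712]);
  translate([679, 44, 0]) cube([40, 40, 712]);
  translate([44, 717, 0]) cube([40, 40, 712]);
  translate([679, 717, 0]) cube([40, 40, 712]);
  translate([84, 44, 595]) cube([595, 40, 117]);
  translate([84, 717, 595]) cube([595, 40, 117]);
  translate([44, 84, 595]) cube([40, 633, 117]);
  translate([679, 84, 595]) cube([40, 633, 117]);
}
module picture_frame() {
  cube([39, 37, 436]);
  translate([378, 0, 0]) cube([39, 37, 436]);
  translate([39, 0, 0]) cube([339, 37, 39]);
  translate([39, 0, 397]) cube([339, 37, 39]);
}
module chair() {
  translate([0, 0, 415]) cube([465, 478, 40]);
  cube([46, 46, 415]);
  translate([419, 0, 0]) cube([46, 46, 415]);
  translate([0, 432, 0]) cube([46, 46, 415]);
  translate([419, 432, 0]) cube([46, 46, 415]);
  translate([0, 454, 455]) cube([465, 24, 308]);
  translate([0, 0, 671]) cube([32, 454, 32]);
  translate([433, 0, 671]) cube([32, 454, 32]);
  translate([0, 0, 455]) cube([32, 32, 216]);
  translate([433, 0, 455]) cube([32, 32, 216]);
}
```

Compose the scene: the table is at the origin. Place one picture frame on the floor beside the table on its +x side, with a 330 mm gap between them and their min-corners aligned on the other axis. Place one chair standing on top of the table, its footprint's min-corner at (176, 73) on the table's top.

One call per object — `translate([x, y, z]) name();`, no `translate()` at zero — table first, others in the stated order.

table();
translate([1093, 0, 0]) picture_frame();
translate([176, 73, 757]) chair();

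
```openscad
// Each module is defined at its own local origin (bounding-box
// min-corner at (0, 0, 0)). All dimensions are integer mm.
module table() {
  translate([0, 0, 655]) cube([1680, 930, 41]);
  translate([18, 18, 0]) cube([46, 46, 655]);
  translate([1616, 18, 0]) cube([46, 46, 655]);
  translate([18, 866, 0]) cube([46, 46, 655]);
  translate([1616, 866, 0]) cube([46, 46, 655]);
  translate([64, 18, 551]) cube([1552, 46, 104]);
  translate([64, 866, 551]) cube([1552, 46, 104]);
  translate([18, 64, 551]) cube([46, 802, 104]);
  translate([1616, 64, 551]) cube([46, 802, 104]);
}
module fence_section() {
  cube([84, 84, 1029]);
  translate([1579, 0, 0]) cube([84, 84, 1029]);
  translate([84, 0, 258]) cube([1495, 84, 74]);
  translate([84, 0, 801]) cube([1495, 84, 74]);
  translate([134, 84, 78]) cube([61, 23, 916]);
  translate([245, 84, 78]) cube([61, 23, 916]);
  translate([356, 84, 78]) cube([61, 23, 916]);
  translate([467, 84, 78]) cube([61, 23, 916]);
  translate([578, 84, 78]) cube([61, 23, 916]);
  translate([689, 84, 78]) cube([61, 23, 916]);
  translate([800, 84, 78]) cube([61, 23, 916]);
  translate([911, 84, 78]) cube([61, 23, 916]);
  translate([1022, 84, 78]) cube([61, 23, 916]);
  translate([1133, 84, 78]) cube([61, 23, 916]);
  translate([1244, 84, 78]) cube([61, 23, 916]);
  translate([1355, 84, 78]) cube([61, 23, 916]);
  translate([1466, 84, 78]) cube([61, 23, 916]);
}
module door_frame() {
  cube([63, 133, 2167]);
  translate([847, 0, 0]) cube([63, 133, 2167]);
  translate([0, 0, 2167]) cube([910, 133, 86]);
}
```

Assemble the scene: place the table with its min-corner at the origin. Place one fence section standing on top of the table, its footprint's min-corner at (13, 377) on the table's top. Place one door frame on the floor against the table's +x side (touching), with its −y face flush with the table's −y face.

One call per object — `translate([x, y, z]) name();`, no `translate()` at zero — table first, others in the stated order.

table();
translate([13, 377, 696]) fence_section();
translate([1680, 0, 0]) door_frame();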